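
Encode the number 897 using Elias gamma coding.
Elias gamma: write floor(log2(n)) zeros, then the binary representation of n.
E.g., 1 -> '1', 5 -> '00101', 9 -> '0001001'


num_bits = floor(log2(897)) + 1 = 10
leading_zeros = num_bits - 1 = 9
binary(897) = 1110000001

Elias gamma(897) = '000000000' + '1110000001' = 0000000001110000001 (19 bits)


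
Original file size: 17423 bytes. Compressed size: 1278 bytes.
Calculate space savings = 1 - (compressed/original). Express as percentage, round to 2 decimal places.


ratio = compressed/original = 1278/17423 = 0.073351
savings = 1 - ratio = 1 - 0.073351 = 0.926649
as a percentage: 0.926649 * 100 = 92.66%

Space savings = 1 - 1278/17423 = 92.66%


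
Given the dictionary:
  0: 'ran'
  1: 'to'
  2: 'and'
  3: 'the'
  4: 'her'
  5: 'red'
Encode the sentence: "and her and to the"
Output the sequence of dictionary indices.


Look up each word in the dictionary:
  'and' -> 2
  'her' -> 4
  'and' -> 2
  'to' -> 1
  'the' -> 3

Encoded: [2, 4, 2, 1, 3]


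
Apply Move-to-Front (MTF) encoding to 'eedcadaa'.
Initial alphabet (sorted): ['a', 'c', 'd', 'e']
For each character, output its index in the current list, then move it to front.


MTF encoding:
'e': index 3 in ['a', 'c', 'd', 'e'] -> ['e', 'a', 'c', 'd']
'e': index 0 in ['e', 'a', 'c', 'd'] -> ['e', 'a', 'c', 'd']
'd': index 3 in ['e', 'a', 'c', 'd'] -> ['d', 'e', 'a', 'c']
'c': index 3 in ['d', 'e', 'a', 'c'] -> ['c', 'd', 'e', 'a']
'a': index 3 in ['c', 'd', 'e', 'a'] -> ['a', 'c', 'd', 'e']
'd': index 2 in ['a', 'c', 'd', 'e'] -> ['d', 'a', 'c', 'e']
'a': index 1 in ['d', 'a', 'c', 'e'] -> ['a', 'd', 'c', 'e']
'a': index 0 in ['a', 'd', 'c', 'e'] -> ['a', 'd', 'c', 'e']


Output: [3, 0, 3, 3, 3, 2, 1, 0]


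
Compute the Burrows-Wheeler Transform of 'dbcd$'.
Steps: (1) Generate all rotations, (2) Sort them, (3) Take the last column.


Rotations (sorted):
  0: $dbcd -> last char: d
  1: bcd$d -> last char: d
  2: cd$db -> last char: b
  3: d$dbc -> last char: c
  4: dbcd$ -> last char: $


BWT = ddbc$


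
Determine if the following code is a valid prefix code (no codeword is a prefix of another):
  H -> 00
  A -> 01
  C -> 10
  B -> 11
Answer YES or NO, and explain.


Checking each pair (does one codeword prefix another?):
  H='00' vs A='01': no prefix
  H='00' vs C='10': no prefix
  H='00' vs B='11': no prefix
  A='01' vs H='00': no prefix
  A='01' vs C='10': no prefix
  A='01' vs B='11': no prefix
  C='10' vs H='00': no prefix
  C='10' vs A='01': no prefix
  C='10' vs B='11': no prefix
  B='11' vs H='00': no prefix
  B='11' vs A='01': no prefix
  B='11' vs C='10': no prefix
No violation found over all pairs.

YES -- this is a valid prefix code. No codeword is a prefix of any other codeword.


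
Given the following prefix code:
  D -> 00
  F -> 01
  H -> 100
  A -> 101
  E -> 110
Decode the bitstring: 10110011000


Decoding step by step:
Bits 101 -> A
Bits 100 -> H
Bits 110 -> E
Bits 00 -> D


Decoded message: AHED


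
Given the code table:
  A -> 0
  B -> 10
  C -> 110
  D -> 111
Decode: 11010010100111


Decoding:
110 -> C
10 -> B
0 -> A
10 -> B
10 -> B
0 -> A
111 -> D


Result: CBABBAD


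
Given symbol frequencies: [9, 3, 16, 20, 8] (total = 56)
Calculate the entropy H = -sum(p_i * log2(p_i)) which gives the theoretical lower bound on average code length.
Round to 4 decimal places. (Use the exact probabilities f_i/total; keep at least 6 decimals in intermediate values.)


Per-symbol terms -p_i * log2(p_i) with p_i = f_i/56:
  p = 9/56 = 0.160714: log2(p) = -2.637430, -p*log2(p) = 0.423873
  p = 3/56 = 0.053571: log2(p) = -4.222392, -p*log2(p) = 0.226200
  p = 16/56 = 0.285714: log2(p) = -1.807355, -p*log2(p) = 0.516387
  p = 20/56 = 0.357143: log2(p) = -1.485427, -p*log2(p) = 0.530510
  p = 8/56 = 0.142857: log2(p) = -2.807355, -p*log2(p) = 0.401051
H = 0.423873 + 0.226200 + 0.516387 + 0.530510 + 0.401051 = 2.098021

H = 2.098 bits/symbol


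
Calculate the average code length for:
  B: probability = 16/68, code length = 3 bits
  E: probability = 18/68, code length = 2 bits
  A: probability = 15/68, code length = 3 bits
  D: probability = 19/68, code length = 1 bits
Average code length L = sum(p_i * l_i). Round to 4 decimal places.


Weighted contributions p_i * l_i:
  B: (16/68) * 3 = 48/68
  E: (18/68) * 2 = 36/68
  A: (15/68) * 3 = 45/68
  D: (19/68) * 1 = 19/68
Sum = (48 + 36 + 45 + 19)/68 = 148/68

L = 148/68 = 2.1765 bits/symbol


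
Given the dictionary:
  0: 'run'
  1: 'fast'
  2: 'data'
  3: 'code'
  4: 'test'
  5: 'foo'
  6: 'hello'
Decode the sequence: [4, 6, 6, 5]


Look up each index in the dictionary:
  4 -> 'test'
  6 -> 'hello'
  6 -> 'hello'
  5 -> 'foo'

Decoded: "test hello hello foo"


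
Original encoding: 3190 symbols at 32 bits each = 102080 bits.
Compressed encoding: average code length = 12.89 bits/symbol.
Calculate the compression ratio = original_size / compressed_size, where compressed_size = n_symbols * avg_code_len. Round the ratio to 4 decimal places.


original_size = n_symbols * orig_bits = 3190 * 32 = 102080 bits
compressed_size = n_symbols * avg_code_len = 3190 * 12.89 = 41119.1 bits
ratio = original_size / compressed_size = 102080 / 41119.1 = 2.4825

Compression ratio = 2.4825


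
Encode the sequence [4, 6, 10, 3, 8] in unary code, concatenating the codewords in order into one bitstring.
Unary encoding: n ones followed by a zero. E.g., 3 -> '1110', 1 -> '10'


Encode each number as n ones followed by a terminating 0:
  4 -> 11110 (5 bits)
  6 -> 1111110 (7 bits)
  10 -> 11111111110 (11 bits)
  3 -> 1110 (4 bits)
  8 -> 111111110 (9 bits)
Total length = 5 + 7 + 11 + 4 + 9 = 36 bits.

Unary([4, 6, 10, 3, 8]) = 111101111110111111111101110111111110 (36 bits)


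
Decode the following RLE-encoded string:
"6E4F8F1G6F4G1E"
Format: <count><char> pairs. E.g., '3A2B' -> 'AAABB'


Expanding each <count><char> pair:
  6E -> 'EEEEEE'
  4F -> 'FFFF'
  8F -> 'FFFFFFFF'
  1G -> 'G'
  6F -> 'FFFFFF'
  4G -> 'GGGG'
  1E -> 'E'

Decoded = EEEEEEFFFFFFFFFFFFGFFFFFFGGGGE


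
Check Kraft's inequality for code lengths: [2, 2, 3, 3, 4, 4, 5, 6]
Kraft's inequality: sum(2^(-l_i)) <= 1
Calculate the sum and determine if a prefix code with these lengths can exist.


Sum = 2^(-2) + 2^(-2) + 2^(-3) + 2^(-3) + 2^(-4) + 2^(-4) + 2^(-5) + 2^(-6)
    = 0.25 + 0.25 + 0.125 + 0.125 + 0.0625 + 0.0625 + 0.03125 + 0.015625
    = 59/64 = 0.921875
Since 0.921875 <= 1, Kraft's inequality IS satisfied.
A prefix code with these lengths CAN exist.

Kraft sum = 0.921875. Satisfied.


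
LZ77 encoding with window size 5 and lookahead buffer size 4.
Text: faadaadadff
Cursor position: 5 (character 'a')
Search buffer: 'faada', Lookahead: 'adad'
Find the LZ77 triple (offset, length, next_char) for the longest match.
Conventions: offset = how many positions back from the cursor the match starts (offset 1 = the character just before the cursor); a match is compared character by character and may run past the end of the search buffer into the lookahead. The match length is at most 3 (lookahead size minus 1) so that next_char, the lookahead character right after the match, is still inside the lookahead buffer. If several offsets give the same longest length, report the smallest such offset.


Try each offset into the search buffer:
  offset=1 (pos 4, char 'a'): match length 1
  offset=2 (pos 3, char 'd'): match length 0
  offset=3 (pos 2, char 'a'): match length 3
  offset=4 (pos 1, char 'a'): match length 1
  offset=5 (pos 0, char 'f'): match length 0
Longest match has length 3 at offset 3.
next_char = character at position 5 + 3 = 8 -> 'd'

Best match: offset=3, length=3 (matching 'ada' starting at position 2)
LZ77 triple: (3, 3, 'd')


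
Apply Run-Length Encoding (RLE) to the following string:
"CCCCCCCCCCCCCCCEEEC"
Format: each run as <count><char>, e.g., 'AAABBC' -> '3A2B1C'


Scanning runs left to right:
  i=0: run of 'C' x 15 -> '15C'
  i=15: run of 'E' x 3 -> '3E'
  i=18: run of 'C' x 1 -> '1C'

RLE = 15C3E1C


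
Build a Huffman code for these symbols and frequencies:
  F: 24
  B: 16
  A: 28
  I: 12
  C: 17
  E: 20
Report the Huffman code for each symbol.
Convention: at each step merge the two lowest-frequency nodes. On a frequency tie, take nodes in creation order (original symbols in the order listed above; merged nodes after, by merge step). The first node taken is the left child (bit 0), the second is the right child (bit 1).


Huffman tree construction:
Step 1: Merge I(12) + B(16) = 28
Step 2: Merge C(17) + E(20) = 37
Step 3: Merge F(24) + A(28) = 52
Step 4: Merge (I+B)(28) + (C+E)(37) = 65
Step 5: Merge (F+A)(52) + ((I+B)+(C+E))(65) = 117
Read each symbol's code off the tree from the root (left child = 0, right child = 1).

Codes:
  F: 00 (length 2)
  B: 101 (length 3)
  A: 01 (length 2)
  I: 100 (length 3)
  C: 110 (length 3)
  E: 111 (length 3)
Average code length: 299/117 = 2.5556 bits/symbol


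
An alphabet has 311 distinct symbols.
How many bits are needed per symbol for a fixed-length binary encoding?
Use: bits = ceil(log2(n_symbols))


log2(311) = 8.2808
Bracket: 2^8 = 256 < 311 <= 2^9 = 512
So ceil(log2(311)) = 9

bits = ceil(log2(311)) = ceil(8.2808) = 9 bits


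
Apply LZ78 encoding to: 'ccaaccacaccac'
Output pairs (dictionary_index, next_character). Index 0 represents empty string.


LZ78 encoding steps:
Dictionary: {0: ''}
Step 1: w='' (idx 0), next='c' -> output (0, 'c'), add 'c' as idx 1
Step 2: w='c' (idx 1), next='a' -> output (1, 'a'), add 'ca' as idx 2
Step 3: w='' (idx 0), next='a' -> output (0, 'a'), add 'a' as idx 3
Step 4: w='c' (idx 1), next='c' -> output (1, 'c'), add 'cc' as idx 4
Step 5: w='a' (idx 3), next='c' -> output (3, 'c'), add 'ac' as idx 5
Step 6: w='ac' (idx 5), next='c' -> output (5, 'c'), add 'acc' as idx 6
Step 7: w='ac' (idx 5), end of input -> output (5, '')


Encoded: [(0, 'c'), (1, 'a'), (0, 'a'), (1, 'c'), (3, 'c'), (5, 'c'), (5, '')]


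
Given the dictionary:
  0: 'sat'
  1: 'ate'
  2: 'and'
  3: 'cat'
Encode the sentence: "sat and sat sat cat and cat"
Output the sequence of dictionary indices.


Look up each word in the dictionary:
  'sat' -> 0
  'and' -> 2
  'sat' -> 0
  'sat' -> 0
  'cat' -> 3
  'and' -> 2
  'cat' -> 3

Encoded: [0, 2, 0, 0, 3, 2, 3]


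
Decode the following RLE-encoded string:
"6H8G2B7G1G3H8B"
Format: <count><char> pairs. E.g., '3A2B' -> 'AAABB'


Expanding each <count><char> pair:
  6H -> 'HHHHHH'
  8G -> 'GGGGGGGG'
  2B -> 'BB'
  7G -> 'GGGGGGG'
  1G -> 'G'
  3H -> 'HHH'
  8B -> 'BBBBBBBB'

Decoded = HHHHHHGGGGGGGGBBGGGGGGGGHHHBBBBBBBB


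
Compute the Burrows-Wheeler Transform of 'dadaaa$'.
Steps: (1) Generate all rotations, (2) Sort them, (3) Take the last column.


Rotations (sorted):
  0: $dadaaa -> last char: a
  1: a$dadaa -> last char: a
  2: aa$dada -> last char: a
  3: aaa$dad -> last char: d
  4: adaaa$d -> last char: d
  5: daaa$da -> last char: a
  6: dadaaa$ -> last char: $


BWT = aaadda$


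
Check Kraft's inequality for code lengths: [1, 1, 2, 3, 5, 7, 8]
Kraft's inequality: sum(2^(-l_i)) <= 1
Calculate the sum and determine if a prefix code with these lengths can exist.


Sum = 2^(-1) + 2^(-1) + 2^(-2) + 2^(-3) + 2^(-5) + 2^(-7) + 2^(-8)
    = 0.5 + 0.5 + 0.25 + 0.125 + 0.03125 + 0.0078125 + 0.00390625
    = 363/256 = 1.41796875
Since 1.41796875 > 1, Kraft's inequality is NOT satisfied.
A prefix code with these lengths CANNOT exist.

Kraft sum = 1.41796875. Not satisfied.


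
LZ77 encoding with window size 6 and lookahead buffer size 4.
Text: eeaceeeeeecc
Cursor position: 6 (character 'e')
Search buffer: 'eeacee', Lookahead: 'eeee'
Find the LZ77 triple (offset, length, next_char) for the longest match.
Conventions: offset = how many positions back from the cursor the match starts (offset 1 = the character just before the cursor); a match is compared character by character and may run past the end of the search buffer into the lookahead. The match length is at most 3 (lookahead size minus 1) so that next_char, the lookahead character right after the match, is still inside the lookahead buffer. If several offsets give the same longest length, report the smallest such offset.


Try each offset into the search buffer:
  offset=1 (pos 5, char 'e'): match length 3
  offset=2 (pos 4, char 'e'): match length 3
  offset=3 (pos 3, char 'c'): match length 0
  offset=4 (pos 2, char 'a'): match length 0
  offset=5 (pos 1, char 'e'): match length 1
  offset=6 (pos 0, char 'e'): match length 2
Longest match has length 3, found at offsets 1, 2; take the smallest, offset 1.
next_char = character at position 6 + 3 = 9 -> 'e'

Best match: offset=1, length=3 (matching 'eee' starting at position 5)
LZ77 triple: (1, 3, 'e')


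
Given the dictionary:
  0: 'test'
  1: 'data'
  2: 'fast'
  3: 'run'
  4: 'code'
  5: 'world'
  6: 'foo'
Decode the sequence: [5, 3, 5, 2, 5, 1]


Look up each index in the dictionary:
  5 -> 'world'
  3 -> 'run'
  5 -> 'world'
  2 -> 'fast'
  5 -> 'world'
  1 -> 'data'

Decoded: "world run world fast world data"


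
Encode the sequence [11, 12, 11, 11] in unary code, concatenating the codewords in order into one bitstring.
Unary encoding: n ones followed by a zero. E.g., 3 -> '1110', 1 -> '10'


Encode each number as n ones followed by a terminating 0:
  11 -> 111111111110 (12 bits)
  12 -> 1111111111110 (13 bits)
  11 -> 111111111110 (12 bits)
  11 -> 111111111110 (12 bits)
Total length = 12 + 13 + 12 + 12 = 49 bits.

Unary([11, 12, 11, 11]) = 1111111111101111111111110111111111110111111111110 (49 bits)


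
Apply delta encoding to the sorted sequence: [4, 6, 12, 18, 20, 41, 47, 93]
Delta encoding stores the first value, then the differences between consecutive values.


First value: 4
Deltas:
  6 - 4 = 2
  12 - 6 = 6
  18 - 12 = 6
  20 - 18 = 2
  41 - 20 = 21
  47 - 41 = 6
  93 - 47 = 46


Delta encoded: [4, 2, 6, 6, 2, 21, 6, 46]


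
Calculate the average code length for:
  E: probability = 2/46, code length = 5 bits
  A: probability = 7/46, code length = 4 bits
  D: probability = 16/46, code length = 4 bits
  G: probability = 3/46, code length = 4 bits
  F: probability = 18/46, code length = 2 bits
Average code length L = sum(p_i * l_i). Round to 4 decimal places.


Weighted contributions p_i * l_i:
  E: (2/46) * 5 = 10/46
  A: (7/46) * 4 = 28/46
  D: (16/46) * 4 = 64/46
  G: (3/46) * 4 = 12/46
  F: (18/46) * 2 = 36/46
Sum = (10 + 28 + 64 + 12 + 36)/46 = 150/46

L = 150/46 = 3.2609 bits/symbol


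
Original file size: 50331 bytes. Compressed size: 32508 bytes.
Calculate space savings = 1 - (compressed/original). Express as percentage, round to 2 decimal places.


ratio = compressed/original = 32508/50331 = 0.645884
savings = 1 - ratio = 1 - 0.645884 = 0.354116
as a percentage: 0.354116 * 100 = 35.41%

Space savings = 1 - 32508/50331 = 35.41%


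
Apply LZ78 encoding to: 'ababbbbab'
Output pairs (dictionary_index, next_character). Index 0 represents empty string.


LZ78 encoding steps:
Dictionary: {0: ''}
Step 1: w='' (idx 0), next='a' -> output (0, 'a'), add 'a' as idx 1
Step 2: w='' (idx 0), next='b' -> output (0, 'b'), add 'b' as idx 2
Step 3: w='a' (idx 1), next='b' -> output (1, 'b'), add 'ab' as idx 3
Step 4: w='b' (idx 2), next='b' -> output (2, 'b'), add 'bb' as idx 4
Step 5: w='b' (idx 2), next='a' -> output (2, 'a'), add 'ba' as idx 5
Step 6: w='b' (idx 2), end of input -> output (2, '')


Encoded: [(0, 'a'), (0, 'b'), (1, 'b'), (2, 'b'), (2, 'a'), (2, '')]


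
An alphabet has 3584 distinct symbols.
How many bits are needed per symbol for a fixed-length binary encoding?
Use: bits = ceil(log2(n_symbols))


log2(3584) = 11.8074
Bracket: 2^11 = 2048 < 3584 <= 2^12 = 4096
So ceil(log2(3584)) = 12

bits = ceil(log2(3584)) = ceil(11.8074) = 12 bits


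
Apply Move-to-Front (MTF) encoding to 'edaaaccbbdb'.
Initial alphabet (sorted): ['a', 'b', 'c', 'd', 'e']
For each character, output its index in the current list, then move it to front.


MTF encoding:
'e': index 4 in ['a', 'b', 'c', 'd', 'e'] -> ['e', 'a', 'b', 'c', 'd']
'd': index 4 in ['e', 'a', 'b', 'c', 'd'] -> ['d', 'e', 'a', 'b', 'c']
'a': index 2 in ['d', 'e', 'a', 'b', 'c'] -> ['a', 'd', 'e', 'b', 'c']
'a': index 0 in ['a', 'd', 'e', 'b', 'c'] -> ['a', 'd', 'e', 'b', 'c']
'a': index 0 in ['a', 'd', 'e', 'b', 'c'] -> ['a', 'd', 'e', 'b', 'c']
'c': index 4 in ['a', 'd', 'e', 'b', 'c'] -> ['c', 'a', 'd', 'e', 'b']
'c': index 0 in ['c', 'a', 'd', 'e', 'b'] -> ['c', 'a', 'd', 'e', 'b']
'b': index 4 in ['c', 'a', 'd', 'e', 'b'] -> ['b', 'c', 'a', 'd', 'e']
'b': index 0 in ['b', 'c', 'a', 'd', 'e'] -> ['b', 'c', 'a', 'd', 'e']
'd': index 3 in ['b', 'c', 'a', 'd', 'e'] -> ['d', 'b', 'c', 'a', 'e']
'b': index 1 in ['d', 'b', 'c', 'a', 'e'] -> ['b', 'd', 'c', 'a', 'e']


Output: [4, 4, 2, 0, 0, 4, 0, 4, 0, 3, 1]


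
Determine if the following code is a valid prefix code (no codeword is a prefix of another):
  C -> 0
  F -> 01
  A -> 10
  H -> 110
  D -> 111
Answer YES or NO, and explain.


Checking each pair (does one codeword prefix another?):
  C='0' vs F='01': prefix -- VIOLATION

NO -- this is NOT a valid prefix code. C (0) is a prefix of F (01).


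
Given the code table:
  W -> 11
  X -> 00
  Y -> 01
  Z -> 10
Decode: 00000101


Decoding:
00 -> X
00 -> X
01 -> Y
01 -> Y


Result: XXYY


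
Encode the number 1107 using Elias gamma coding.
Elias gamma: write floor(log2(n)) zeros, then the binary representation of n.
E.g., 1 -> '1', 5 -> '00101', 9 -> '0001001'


num_bits = floor(log2(1107)) + 1 = 11
leading_zeros = num_bits - 1 = 10
binary(1107) = 10001010011

Elias gamma(1107) = '0000000000' + '10001010011' = 000000000010001010011 (21 bits)


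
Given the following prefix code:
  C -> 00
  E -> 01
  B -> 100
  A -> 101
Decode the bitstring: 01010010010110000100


Decoding step by step:
Bits 01 -> E
Bits 01 -> E
Bits 00 -> C
Bits 100 -> B
Bits 101 -> A
Bits 100 -> B
Bits 00 -> C
Bits 100 -> B


Decoded message: EECBABCB


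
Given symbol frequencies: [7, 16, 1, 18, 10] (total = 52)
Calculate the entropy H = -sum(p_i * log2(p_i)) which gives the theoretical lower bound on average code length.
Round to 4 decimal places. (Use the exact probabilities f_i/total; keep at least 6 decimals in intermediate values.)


Per-symbol terms -p_i * log2(p_i) with p_i = f_i/52:
  p = 7/52 = 0.134615: log2(p) = -2.893085, -p*log2(p) = 0.389454
  p = 16/52 = 0.307692: log2(p) = -1.700440, -p*log2(p) = 0.523212
  p = 1/52 = 0.019231: log2(p) = -5.700440, -p*log2(p) = 0.109624
  p = 18/52 = 0.346154: log2(p) = -1.530515, -p*log2(p) = 0.529794
  p = 10/52 = 0.192308: log2(p) = -2.378512, -p*log2(p) = 0.457406
H = 0.389454 + 0.523212 + 0.109624 + 0.529794 + 0.457406 = 2.009490

H = 2.0095 bits/symbol


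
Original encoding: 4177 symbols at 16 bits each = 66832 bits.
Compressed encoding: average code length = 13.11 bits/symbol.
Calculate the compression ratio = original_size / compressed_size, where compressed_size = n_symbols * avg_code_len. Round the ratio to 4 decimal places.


original_size = n_symbols * orig_bits = 4177 * 16 = 66832 bits
compressed_size = n_symbols * avg_code_len = 4177 * 13.11 = 54760.47 bits
ratio = original_size / compressed_size = 66832 / 54760.47 = 1.2204

Compression ratio = 1.2204


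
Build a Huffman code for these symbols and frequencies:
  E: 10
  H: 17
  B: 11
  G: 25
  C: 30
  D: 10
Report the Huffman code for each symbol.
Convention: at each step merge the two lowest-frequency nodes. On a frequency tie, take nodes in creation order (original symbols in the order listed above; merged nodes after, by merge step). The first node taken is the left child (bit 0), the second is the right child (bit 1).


Huffman tree construction:
Step 1: Merge E(10) + D(10) = 20
Step 2: Merge B(11) + H(17) = 28
Step 3: Merge (E+D)(20) + G(25) = 45
Step 4: Merge (B+H)(28) + C(30) = 58
Step 5: Merge ((E+D)+G)(45) + ((B+H)+C)(58) = 103
Read each symbol's code off the tree from the root (left child = 0, right child = 1).

Codes:
  E: 000 (length 3)
  H: 101 (length 3)
  B: 100 (length 3)
  G: 01 (length 2)
  C: 11 (length 2)
  D: 001 (length 3)
Average code length: 254/103 = 2.4660 bits/symbol


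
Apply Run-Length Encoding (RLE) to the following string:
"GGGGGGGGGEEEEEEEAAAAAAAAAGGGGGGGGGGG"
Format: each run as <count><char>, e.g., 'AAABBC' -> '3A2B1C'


Scanning runs left to right:
  i=0: run of 'G' x 9 -> '9G'
  i=9: run of 'E' x 7 -> '7E'
  i=16: run of 'A' x 9 -> '9A'
  i=25: run of 'G' x 11 -> '11G'

RLE = 9G7E9A11G


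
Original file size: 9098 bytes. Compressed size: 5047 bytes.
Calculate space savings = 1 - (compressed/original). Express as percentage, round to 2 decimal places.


ratio = compressed/original = 5047/9098 = 0.554737
savings = 1 - ratio = 1 - 0.554737 = 0.445263
as a percentage: 0.445263 * 100 = 44.53%

Space savings = 1 - 5047/9098 = 44.53%


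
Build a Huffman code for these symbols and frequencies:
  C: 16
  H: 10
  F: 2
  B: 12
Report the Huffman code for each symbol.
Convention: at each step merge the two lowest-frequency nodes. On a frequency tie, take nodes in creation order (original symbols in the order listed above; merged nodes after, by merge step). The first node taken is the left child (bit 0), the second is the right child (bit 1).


Huffman tree construction:
Step 1: Merge F(2) + H(10) = 12
Step 2: Merge B(12) + (F+H)(12) = 24
Step 3: Merge C(16) + (B+(F+H))(24) = 40
Read each symbol's code off the tree from the root (left child = 0, right child = 1).

Codes:
  C: 0 (length 1)
  H: 111 (length 3)
  F: 110 (length 3)
  B: 10 (length 2)
Average code length: 76/40 = 1.9000 bits/symbol


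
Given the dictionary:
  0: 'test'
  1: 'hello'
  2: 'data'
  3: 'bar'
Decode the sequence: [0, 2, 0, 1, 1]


Look up each index in the dictionary:
  0 -> 'test'
  2 -> 'data'
  0 -> 'test'
  1 -> 'hello'
  1 -> 'hello'

Decoded: "test data test hello hello"


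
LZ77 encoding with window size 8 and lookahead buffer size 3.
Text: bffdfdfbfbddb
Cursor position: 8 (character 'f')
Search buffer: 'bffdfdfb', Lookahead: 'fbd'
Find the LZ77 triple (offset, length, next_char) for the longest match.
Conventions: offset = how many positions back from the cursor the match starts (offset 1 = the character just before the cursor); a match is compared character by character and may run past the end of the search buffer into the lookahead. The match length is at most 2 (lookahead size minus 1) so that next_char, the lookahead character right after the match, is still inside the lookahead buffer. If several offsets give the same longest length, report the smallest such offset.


Try each offset into the search buffer:
  offset=1 (pos 7, char 'b'): match length 0
  offset=2 (pos 6, char 'f'): match length 2
  offset=3 (pos 5, char 'd'): match length 0
  offset=4 (pos 4, char 'f'): match length 1
  offset=5 (pos 3, char 'd'): match length 0
  offset=6 (pos 2, char 'f'): match length 1
  offset=7 (pos 1, char 'f'): match length 1
  offset=8 (pos 0, char 'b'): match length 0
Longest match has length 2 at offset 2.
next_char = character at position 8 + 2 = 10 -> 'd'

Best match: offset=2, length=2 (matching 'fb' starting at position 6)
LZ77 triple: (2, 2, 'd')


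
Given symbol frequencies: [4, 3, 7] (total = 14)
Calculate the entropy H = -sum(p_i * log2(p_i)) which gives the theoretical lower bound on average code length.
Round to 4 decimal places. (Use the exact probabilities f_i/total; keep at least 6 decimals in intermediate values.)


Per-symbol terms -p_i * log2(p_i) with p_i = f_i/14:
  p = 4/14 = 0.285714: log2(p) = -1.807355, -p*log2(p) = 0.516387
  p = 3/14 = 0.214286: log2(p) = -2.222392, -p*log2(p) = 0.476227
  p = 7/14 = 0.500000: log2(p) = -1.000000, -p*log2(p) = 0.500000
H = 0.516387 + 0.476227 + 0.500000 = 1.492614

H = 1.4926 bits/symbol


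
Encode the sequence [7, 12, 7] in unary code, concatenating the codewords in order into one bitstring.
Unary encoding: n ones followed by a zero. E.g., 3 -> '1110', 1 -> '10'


Encode each number as n ones followed by a terminating 0:
  7 -> 11111110 (8 bits)
  12 -> 1111111111110 (13 bits)
  7 -> 11111110 (8 bits)
Total length = 8 + 13 + 8 = 29 bits.

Unary([7, 12, 7]) = 11111110111111111111011111110 (29 bits)


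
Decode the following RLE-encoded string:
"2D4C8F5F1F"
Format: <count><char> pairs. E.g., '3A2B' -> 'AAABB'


Expanding each <count><char> pair:
  2D -> 'DD'
  4C -> 'CCCC'
  8F -> 'FFFFFFFF'
  5F -> 'FFFFF'
  1F -> 'F'

Decoded = DDCCCCFFFFFFFFFFFFFF


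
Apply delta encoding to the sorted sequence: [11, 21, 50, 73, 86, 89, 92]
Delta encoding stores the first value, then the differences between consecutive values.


First value: 11
Deltas:
  21 - 11 = 10
  50 - 21 = 29
  73 - 50 = 23
  86 - 73 = 13
  89 - 86 = 3
  92 - 89 = 3


Delta encoded: [11, 10, 29, 23, 13, 3, 3]


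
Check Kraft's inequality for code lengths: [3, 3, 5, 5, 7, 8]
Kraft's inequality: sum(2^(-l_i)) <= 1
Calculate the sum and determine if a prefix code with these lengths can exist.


Sum = 2^(-3) + 2^(-3) + 2^(-5) + 2^(-5) + 2^(-7) + 2^(-8)
    = 0.125 + 0.125 + 0.03125 + 0.03125 + 0.0078125 + 0.00390625
    = 83/256 = 0.32421875
Since 0.32421875 <= 1, Kraft's inequality IS satisfied.
A prefix code with these lengths CAN exist.

Kraft sum = 0.32421875. Satisfied.


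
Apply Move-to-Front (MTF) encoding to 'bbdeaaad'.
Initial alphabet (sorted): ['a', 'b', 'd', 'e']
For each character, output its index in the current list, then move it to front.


MTF encoding:
'b': index 1 in ['a', 'b', 'd', 'e'] -> ['b', 'a', 'd', 'e']
'b': index 0 in ['b', 'a', 'd', 'e'] -> ['b', 'a', 'd', 'e']
'd': index 2 in ['b', 'a', 'd', 'e'] -> ['d', 'b', 'a', 'e']
'e': index 3 in ['d', 'b', 'a', 'e'] -> ['e', 'd', 'b', 'a']
'a': index 3 in ['e', 'd', 'b', 'a'] -> ['a', 'e', 'd', 'b']
'a': index 0 in ['a', 'e', 'd', 'b'] -> ['a', 'e', 'd', 'b']
'a': index 0 in ['a', 'e', 'd', 'b'] -> ['a', 'e', 'd', 'b']
'd': index 2 in ['a', 'e', 'd', 'b'] -> ['d', 'a', 'e', 'b']


Output: [1, 0, 2, 3, 3, 0, 0, 2]


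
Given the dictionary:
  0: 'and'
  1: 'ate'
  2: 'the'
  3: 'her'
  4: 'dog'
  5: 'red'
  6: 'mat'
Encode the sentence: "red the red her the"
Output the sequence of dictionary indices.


Look up each word in the dictionary:
  'red' -> 5
  'the' -> 2
  'red' -> 5
  'her' -> 3
  'the' -> 2

Encoded: [5, 2, 5, 3, 2]


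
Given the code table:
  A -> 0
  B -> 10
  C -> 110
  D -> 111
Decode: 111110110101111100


Decoding:
111 -> D
110 -> C
110 -> C
10 -> B
111 -> D
110 -> C
0 -> A


Result: DCCBDCA


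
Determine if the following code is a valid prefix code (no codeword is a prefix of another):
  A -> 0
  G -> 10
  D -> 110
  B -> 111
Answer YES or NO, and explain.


Checking each pair (does one codeword prefix another?):
  A='0' vs G='10': no prefix
  A='0' vs D='110': no prefix
  A='0' vs B='111': no prefix
  G='10' vs A='0': no prefix
  G='10' vs D='110': no prefix
  G='10' vs B='111': no prefix
  D='110' vs A='0': no prefix
  D='110' vs G='10': no prefix
  D='110' vs B='111': no prefix
  B='111' vs A='0': no prefix
  B='111' vs G='10': no prefix
  B='111' vs D='110': no prefix
No violation found over all pairs.

YES -- this is a valid prefix code. No codeword is a prefix of any other codeword.


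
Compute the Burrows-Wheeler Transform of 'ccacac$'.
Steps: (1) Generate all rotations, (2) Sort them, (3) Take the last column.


Rotations (sorted):
  0: $ccacac -> last char: c
  1: ac$ccac -> last char: c
  2: acac$cc -> last char: c
  3: c$ccaca -> last char: a
  4: cac$cca -> last char: a
  5: cacac$c -> last char: c
  6: ccacac$ -> last char: $


BWT = cccaac$


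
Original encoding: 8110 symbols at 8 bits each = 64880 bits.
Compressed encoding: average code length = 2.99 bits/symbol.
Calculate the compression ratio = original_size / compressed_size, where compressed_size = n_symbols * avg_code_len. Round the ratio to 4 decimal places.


original_size = n_symbols * orig_bits = 8110 * 8 = 64880 bits
compressed_size = n_symbols * avg_code_len = 8110 * 2.99 = 24248.9 bits
ratio = original_size / compressed_size = 64880 / 24248.9 = 2.6756

Compression ratio = 2.6756


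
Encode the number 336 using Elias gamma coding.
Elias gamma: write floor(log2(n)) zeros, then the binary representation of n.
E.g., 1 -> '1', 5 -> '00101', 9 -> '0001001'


num_bits = floor(log2(336)) + 1 = 9
leading_zeros = num_bits - 1 = 8
binary(336) = 101010000

Elias gamma(336) = '00000000' + '101010000' = 00000000101010000 (17 bits)


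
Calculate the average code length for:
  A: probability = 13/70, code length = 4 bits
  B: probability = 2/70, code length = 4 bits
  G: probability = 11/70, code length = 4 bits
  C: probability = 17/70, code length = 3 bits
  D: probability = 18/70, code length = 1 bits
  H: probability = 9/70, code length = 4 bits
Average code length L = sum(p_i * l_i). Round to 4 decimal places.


Weighted contributions p_i * l_i:
  A: (13/70) * 4 = 52/70
  B: (2/70) * 4 = 8/70
  G: (11/70) * 4 = 44/70
  C: (17/70) * 3 = 51/70
  D: (18/70) * 1 = 18/70
  H: (9/70) * 4 = 36/70
Sum = (52 + 8 + 44 + 51 + 18 + 36)/70 = 209/70

L = 209/70 = 2.9857 bits/symbol


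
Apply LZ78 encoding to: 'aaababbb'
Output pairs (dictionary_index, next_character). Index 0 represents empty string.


LZ78 encoding steps:
Dictionary: {0: ''}
Step 1: w='' (idx 0), next='a' -> output (0, 'a'), add 'a' as idx 1
Step 2: w='a' (idx 1), next='a' -> output (1, 'a'), add 'aa' as idx 2
Step 3: w='' (idx 0), next='b' -> output (0, 'b'), add 'b' as idx 3
Step 4: w='a' (idx 1), next='b' -> output (1, 'b'), add 'ab' as idx 4
Step 5: w='b' (idx 3), next='b' -> output (3, 'b'), add 'bb' as idx 5


Encoded: [(0, 'a'), (1, 'a'), (0, 'b'), (1, 'b'), (3, 'b')]


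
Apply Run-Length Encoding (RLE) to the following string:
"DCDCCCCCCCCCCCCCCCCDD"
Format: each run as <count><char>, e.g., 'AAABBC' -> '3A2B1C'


Scanning runs left to right:
  i=0: run of 'D' x 1 -> '1D'
  i=1: run of 'C' x 1 -> '1C'
  i=2: run of 'D' x 1 -> '1D'
  i=3: run of 'C' x 16 -> '16C'
  i=19: run of 'D' x 2 -> '2D'

RLE = 1D1C1D16C2D


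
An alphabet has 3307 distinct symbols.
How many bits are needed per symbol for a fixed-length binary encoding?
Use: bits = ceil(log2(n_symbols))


log2(3307) = 11.6913
Bracket: 2^11 = 2048 < 3307 <= 2^12 = 4096
So ceil(log2(3307)) = 12

bits = ceil(log2(3307)) = ceil(11.6913) = 12 bits


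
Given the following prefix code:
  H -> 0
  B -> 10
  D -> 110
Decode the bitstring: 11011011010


Decoding step by step:
Bits 110 -> D
Bits 110 -> D
Bits 110 -> D
Bits 10 -> B


Decoded message: DDDB


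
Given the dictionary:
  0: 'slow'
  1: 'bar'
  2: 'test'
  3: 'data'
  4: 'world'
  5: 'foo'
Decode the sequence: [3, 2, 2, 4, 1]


Look up each index in the dictionary:
  3 -> 'data'
  2 -> 'test'
  2 -> 'test'
  4 -> 'world'
  1 -> 'bar'

Decoded: "data test test world bar"


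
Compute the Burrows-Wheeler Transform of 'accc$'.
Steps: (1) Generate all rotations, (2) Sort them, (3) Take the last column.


Rotations (sorted):
  0: $accc -> last char: c
  1: accc$ -> last char: $
  2: c$acc -> last char: c
  3: cc$ac -> last char: c
  4: ccc$a -> last char: a


BWT = c$cca


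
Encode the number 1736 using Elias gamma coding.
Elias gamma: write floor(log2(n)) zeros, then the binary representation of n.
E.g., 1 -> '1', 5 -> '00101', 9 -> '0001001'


num_bits = floor(log2(1736)) + 1 = 11
leading_zeros = num_bits - 1 = 10
binary(1736) = 11011001000

Elias gamma(1736) = '0000000000' + '11011001000' = 000000000011011001000 (21 bits)


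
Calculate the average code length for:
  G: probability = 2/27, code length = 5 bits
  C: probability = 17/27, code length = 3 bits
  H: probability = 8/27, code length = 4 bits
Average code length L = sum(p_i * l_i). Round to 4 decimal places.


Weighted contributions p_i * l_i:
  G: (2/27) * 5 = 10/27
  C: (17/27) * 3 = 51/27
  H: (8/27) * 4 = 32/27
Sum = (10 + 51 + 32)/27 = 93/27

L = 93/27 = 3.4444 bits/symbol


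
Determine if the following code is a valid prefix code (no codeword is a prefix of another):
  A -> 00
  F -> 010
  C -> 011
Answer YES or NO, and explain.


Checking each pair (does one codeword prefix another?):
  A='00' vs F='010': no prefix
  A='00' vs C='011': no prefix
  F='010' vs A='00': no prefix
  F='010' vs C='011': no prefix
  C='011' vs A='00': no prefix
  C='011' vs F='010': no prefix
No violation found over all pairs.

YES -- this is a valid prefix code. No codeword is a prefix of any other codeword.


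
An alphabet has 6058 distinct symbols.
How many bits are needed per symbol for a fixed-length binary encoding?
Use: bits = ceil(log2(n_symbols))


log2(6058) = 12.5646
Bracket: 2^12 = 4096 < 6058 <= 2^13 = 8192
So ceil(log2(6058)) = 13

bits = ceil(log2(6058)) = ceil(12.5646) = 13 bits


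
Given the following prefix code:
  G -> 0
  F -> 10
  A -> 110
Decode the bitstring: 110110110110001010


Decoding step by step:
Bits 110 -> A
Bits 110 -> A
Bits 110 -> A
Bits 110 -> A
Bits 0 -> G
Bits 0 -> G
Bits 10 -> F
Bits 10 -> F


Decoded message: AAAAGGFF


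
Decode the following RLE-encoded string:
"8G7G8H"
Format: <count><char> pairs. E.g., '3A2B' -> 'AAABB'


Expanding each <count><char> pair:
  8G -> 'GGGGGGGG'
  7G -> 'GGGGGGG'
  8H -> 'HHHHHHHH'

Decoded = GGGGGGGGGGGGGGGHHHHHHHH


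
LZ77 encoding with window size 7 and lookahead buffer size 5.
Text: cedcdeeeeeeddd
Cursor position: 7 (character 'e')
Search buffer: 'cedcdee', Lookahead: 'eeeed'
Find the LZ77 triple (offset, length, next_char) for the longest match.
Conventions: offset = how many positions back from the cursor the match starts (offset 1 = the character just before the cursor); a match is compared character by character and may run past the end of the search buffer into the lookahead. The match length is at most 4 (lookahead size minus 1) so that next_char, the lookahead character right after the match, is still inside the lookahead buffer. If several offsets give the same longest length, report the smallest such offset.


Try each offset into the search buffer:
  offset=1 (pos 6, char 'e'): match length 4
  offset=2 (pos 5, char 'e'): match length 4
  offset=3 (pos 4, char 'd'): match length 0
  offset=4 (pos 3, char 'c'): match length 0
  offset=5 (pos 2, char 'd'): match length 0
  offset=6 (pos 1, char 'e'): match length 1
  offset=7 (pos 0, char 'c'): match length 0
Longest match has length 4, found at offsets 1, 2; take the smallest, offset 1.
next_char = character at position 7 + 4 = 11 -> 'd'

Best match: offset=1, length=4 (matching 'eeee' starting at position 6)
LZ77 triple: (1, 4, 'd')


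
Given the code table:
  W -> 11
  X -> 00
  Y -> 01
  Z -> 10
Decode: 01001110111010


Decoding:
01 -> Y
00 -> X
11 -> W
10 -> Z
11 -> W
10 -> Z
10 -> Z


Result: YXWZWZZ


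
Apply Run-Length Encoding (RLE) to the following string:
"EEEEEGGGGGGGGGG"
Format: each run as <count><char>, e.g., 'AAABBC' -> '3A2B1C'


Scanning runs left to right:
  i=0: run of 'E' x 5 -> '5E'
  i=5: run of 'G' x 10 -> '10G'

RLE = 5E10G


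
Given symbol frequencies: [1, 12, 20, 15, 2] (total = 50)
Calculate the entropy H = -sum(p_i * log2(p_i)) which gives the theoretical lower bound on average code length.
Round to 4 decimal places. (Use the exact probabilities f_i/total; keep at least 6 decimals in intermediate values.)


Per-symbol terms -p_i * log2(p_i) with p_i = f_i/50:
  p = 1/50 = 0.020000: log2(p) = -5.643856, -p*log2(p) = 0.112877
  p = 12/50 = 0.240000: log2(p) = -2.058894, -p*log2(p) = 0.494134
  p = 20/50 = 0.400000: log2(p) = -1.321928, -p*log2(p) = 0.528771
  p = 15/50 = 0.300000: log2(p) = -1.736966, -p*log2(p) = 0.521090
  p = 2/50 = 0.040000: log2(p) = -4.643856, -p*log2(p) = 0.185754
H = 0.112877 + 0.494134 + 0.528771 + 0.521090 + 0.185754 = 1.842626

H = 1.8426 bits/symbol


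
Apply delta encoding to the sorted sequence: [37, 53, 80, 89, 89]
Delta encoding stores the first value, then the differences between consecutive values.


First value: 37
Deltas:
  53 - 37 = 16
  80 - 53 = 27
  89 - 80 = 9
  89 - 89 = 0


Delta encoded: [37, 16, 27, 9, 0]


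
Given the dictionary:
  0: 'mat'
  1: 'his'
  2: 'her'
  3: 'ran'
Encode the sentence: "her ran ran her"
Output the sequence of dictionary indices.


Look up each word in the dictionary:
  'her' -> 2
  'ran' -> 3
  'ran' -> 3
  'her' -> 2

Encoded: [2, 3, 3, 2]


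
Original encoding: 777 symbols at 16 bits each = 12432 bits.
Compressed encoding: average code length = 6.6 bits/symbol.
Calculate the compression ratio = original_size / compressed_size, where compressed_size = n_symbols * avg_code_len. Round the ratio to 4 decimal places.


original_size = n_symbols * orig_bits = 777 * 16 = 12432 bits
compressed_size = n_symbols * avg_code_len = 777 * 6.6 = 5128.2 bits
ratio = original_size / compressed_size = 12432 / 5128.2 = 2.4242

Compression ratio = 2.4242


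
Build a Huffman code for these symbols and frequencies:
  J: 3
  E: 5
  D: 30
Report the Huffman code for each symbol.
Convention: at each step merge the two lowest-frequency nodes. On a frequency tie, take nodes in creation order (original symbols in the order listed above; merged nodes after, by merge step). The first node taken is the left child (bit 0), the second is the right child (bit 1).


Huffman tree construction:
Step 1: Merge J(3) + E(5) = 8
Step 2: Merge (J+E)(8) + D(30) = 38
Read each symbol's code off the tree from the root (left child = 0, right child = 1).

Codes:
  J: 00 (length 2)
  E: 01 (length 2)
  D: 1 (length 1)
Average code length: 46/38 = 1.2105 bits/symbol


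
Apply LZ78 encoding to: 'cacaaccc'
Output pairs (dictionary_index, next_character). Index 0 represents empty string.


LZ78 encoding steps:
Dictionary: {0: ''}
Step 1: w='' (idx 0), next='c' -> output (0, 'c'), add 'c' as idx 1
Step 2: w='' (idx 0), next='a' -> output (0, 'a'), add 'a' as idx 2
Step 3: w='c' (idx 1), next='a' -> output (1, 'a'), add 'ca' as idx 3
Step 4: w='a' (idx 2), next='c' -> output (2, 'c'), add 'ac' as idx 4
Step 5: w='c' (idx 1), next='c' -> output (1, 'c'), add 'cc' as idx 5


Encoded: [(0, 'c'), (0, 'a'), (1, 'a'), (2, 'c'), (1, 'c')]


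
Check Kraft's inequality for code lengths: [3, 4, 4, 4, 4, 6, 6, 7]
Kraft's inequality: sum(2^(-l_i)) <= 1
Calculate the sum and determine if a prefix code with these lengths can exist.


Sum = 2^(-3) + 2^(-4) + 2^(-4) + 2^(-4) + 2^(-4) + 2^(-6) + 2^(-6) + 2^(-7)
    = 0.125 + 0.0625 + 0.0625 + 0.0625 + 0.0625 + 0.015625 + 0.015625 + 0.0078125
    = 53/128 = 0.4140625
Since 0.4140625 <= 1, Kraft's inequality IS satisfied.
A prefix code with these lengths CAN exist.

Kraft sum = 0.4140625. Satisfied.


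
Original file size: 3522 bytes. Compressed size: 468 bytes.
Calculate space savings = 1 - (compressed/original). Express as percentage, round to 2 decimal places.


ratio = compressed/original = 468/3522 = 0.132879
savings = 1 - ratio = 1 - 0.132879 = 0.867121
as a percentage: 0.867121 * 100 = 86.71%

Space savings = 1 - 468/3522 = 86.71%


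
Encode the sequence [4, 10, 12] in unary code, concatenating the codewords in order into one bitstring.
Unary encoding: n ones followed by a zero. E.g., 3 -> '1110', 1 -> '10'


Encode each number as n ones followed by a terminating 0:
  4 -> 11110 (5 bits)
  10 -> 11111111110 (11 bits)
  12 -> 1111111111110 (13 bits)
Total length = 5 + 11 + 13 = 29 bits.

Unary([4, 10, 12]) = 11110111111111101111111111110 (29 bits)


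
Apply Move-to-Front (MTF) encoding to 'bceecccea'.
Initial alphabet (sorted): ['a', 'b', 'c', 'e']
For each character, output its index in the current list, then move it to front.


MTF encoding:
'b': index 1 in ['a', 'b', 'c', 'e'] -> ['b', 'a', 'c', 'e']
'c': index 2 in ['b', 'a', 'c', 'e'] -> ['c', 'b', 'a', 'e']
'e': index 3 in ['c', 'b', 'a', 'e'] -> ['e', 'c', 'b', 'a']
'e': index 0 in ['e', 'c', 'b', 'a'] -> ['e', 'c', 'b', 'a']
'c': index 1 in ['e', 'c', 'b', 'a'] -> ['c', 'e', 'b', 'a']
'c': index 0 in ['c', 'e', 'b', 'a'] -> ['c', 'e', 'b', 'a']
'c': index 0 in ['c', 'e', 'b', 'a'] -> ['c', 'e', 'b', 'a']
'e': index 1 in ['c', 'e', 'b', 'a'] -> ['e', 'c', 'b', 'a']
'a': index 3 in ['e', 'c', 'b', 'a'] -> ['a', 'e', 'c', 'b']


Output: [1, 2, 3, 0, 1, 0, 0, 1, 3]
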